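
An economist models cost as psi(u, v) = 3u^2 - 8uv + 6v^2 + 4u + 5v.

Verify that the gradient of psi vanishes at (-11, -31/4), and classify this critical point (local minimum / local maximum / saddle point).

local minimum

∇psi = (6u - 8v + 4, -8u + 12v + 5); substituting (-11, -31/4) gives ∇psi = (0, 0), so (-11, -31/4) is indeed a critical point.
The Hessian of psi is constant: H = [[6, -8], [-8, 12]].
det(H) = 6·12 − (-8)² = 8.
det(H) > 0 and tr(H) = 18 > 0, so H is positive definite and the point is a local minimum.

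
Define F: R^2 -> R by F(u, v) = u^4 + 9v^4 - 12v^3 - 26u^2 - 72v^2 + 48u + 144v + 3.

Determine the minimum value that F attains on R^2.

-685

F(u,v) separates as P(u) + Q(v) + 3, so its minimum is min P + min Q + 3.
P'(u) = 4(u - 3)(u - 1)(u + 4) vanishes at u ∈ {-4, 1, 3}; Q'(v) = 36(v - 2)(v - 1)(v + 2) vanishes at v ∈ {-2, 1, 2}.
Local minima of P (where P''>0): P(-4)=-352, P(3)=-9. Local minima of Q: Q(-2)=-336, Q(2)=48.
So the global minimum of F is P(-4) + Q(-2) + 3 = -352 − 336 + 3 = -685, attained at (-4, -2).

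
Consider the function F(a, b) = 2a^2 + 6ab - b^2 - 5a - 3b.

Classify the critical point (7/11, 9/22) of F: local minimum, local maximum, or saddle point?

The Hessian of F is constant: H = [[4, 6], [6, -2]].
det(H) = 4·(-2) − 6² = -44.
Since det(H) < 0, H is indefinite and the critical point is a saddle point.

saddle point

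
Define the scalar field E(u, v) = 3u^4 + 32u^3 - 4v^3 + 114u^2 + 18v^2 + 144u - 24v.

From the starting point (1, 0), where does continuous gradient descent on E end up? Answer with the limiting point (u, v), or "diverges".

(-1, 1)

E is separable, so gradient descent decouples: u follows -∂E/∂u, v follows -∂E/∂v.
∂E/∂u = 12(u + 1)(u + 3)(u + 4); at u=1 this is 480, so u decreases.
∂E/∂v = -12(v - 2)(v - 1); at v=0 this is -24, so v increases.
u converges to its nearest critical value -1 (a local min of the u-part); v converges to 1. The iterate converges to (-1, 1).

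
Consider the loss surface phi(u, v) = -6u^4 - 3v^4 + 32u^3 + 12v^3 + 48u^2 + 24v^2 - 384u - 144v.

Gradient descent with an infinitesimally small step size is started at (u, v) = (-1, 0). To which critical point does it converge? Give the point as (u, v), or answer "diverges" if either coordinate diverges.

phi is separable, so gradient descent decouples: u follows -∂phi/∂u, v follows -∂phi/∂v.
∂phi/∂u = -24(u - 4)(u - 2)(u + 2); at u=-1 this is -360, so u increases.
∂phi/∂v = -12(v - 3)(v - 2)(v + 2); at v=0 this is -144, so v increases.
u converges to its nearest critical value 2 (a local min of the u-part); v converges to 2. The iterate converges to (2, 2).

(2, 2)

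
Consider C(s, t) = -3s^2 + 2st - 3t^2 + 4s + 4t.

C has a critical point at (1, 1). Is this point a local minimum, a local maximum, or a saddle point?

The Hessian of C is constant: H = [[-6, 2], [2, -6]].
det(H) = (-6)·(-6) − 2² = 32.
det(H) > 0 and tr(H) = -12 < 0, so H is negative definite and the point is a local maximum.

local maximum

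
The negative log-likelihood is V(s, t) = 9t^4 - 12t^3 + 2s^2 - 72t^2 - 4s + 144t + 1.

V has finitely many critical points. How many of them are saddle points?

1

V separates as a function of s plus a function of t, so ∇V=0 decouples.
∂V/∂s = 4(s - 1) = 0 at s ∈ {1}; ∂V/∂t = 36(t - 2)(t - 1)(t + 2) = 0 at t ∈ {-2, 1, 2}.
The Hessian is diagonal: diag(V_ss, V_tt). Second derivatives: V_ss(1)=4; V_tt(-2)=432, V_tt(1)=-108, V_tt(2)=144.
Saddle points occur where the two diagonal entries have opposite signs: (1, 1). Count: 1.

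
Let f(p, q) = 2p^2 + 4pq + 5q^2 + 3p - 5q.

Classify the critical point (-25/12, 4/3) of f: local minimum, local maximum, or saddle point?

The Hessian of f is constant: H = [[4, 4], [4, 10]].
det(H) = 4·10 − 4² = 24.
det(H) > 0 and tr(H) = 14 > 0, so H is positive definite and the point is a local minimum.

local minimum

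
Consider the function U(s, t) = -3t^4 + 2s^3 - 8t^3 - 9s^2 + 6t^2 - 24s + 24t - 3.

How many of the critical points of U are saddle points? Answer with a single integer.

3

U separates as a function of s plus a function of t, so ∇U=0 decouples.
∂U/∂s = 6(s - 4)(s + 1) = 0 at s ∈ {-1, 4}; ∂U/∂t = -12(t - 1)(t + 1)(t + 2) = 0 at t ∈ {-2, -1, 1}.
The Hessian is diagonal: diag(U_ss, U_tt). Second derivatives: U_ss(-1)=-30, U_ss(4)=30; U_tt(-2)=-36, U_tt(-1)=24, U_tt(1)=-72.
Saddle points occur where the two diagonal entries have opposite signs: (-1, -1), (4, -2), (4, 1). Count: 3.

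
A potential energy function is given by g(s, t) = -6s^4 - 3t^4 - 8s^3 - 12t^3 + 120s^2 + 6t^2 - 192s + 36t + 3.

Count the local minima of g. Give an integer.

1

g separates as a function of s plus a function of t, so ∇g=0 decouples.
∂g/∂s = -24(s - 2)(s - 1)(s + 4) = 0 at s ∈ {-4, 1, 2}; ∂g/∂t = -12(t - 1)(t + 1)(t + 3) = 0 at t ∈ {-3, -1, 1}.
The Hessian is diagonal: diag(g_ss, g_tt). Second derivatives: g_ss(-4)=-720, g_ss(1)=120, g_ss(2)=-144; g_tt(-3)=-96, g_tt(-1)=48, g_tt(1)=-96.
Local minima occur where both diagonal entries positive: (1, -1). Count: 1.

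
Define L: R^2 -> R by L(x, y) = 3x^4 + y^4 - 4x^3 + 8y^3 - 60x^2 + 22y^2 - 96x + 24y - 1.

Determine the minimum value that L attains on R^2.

-842

L(x,y) separates as P(x) + Q(y) − 1, so its minimum is min P + min Q − 1.
P'(x) = 12(x - 4)(x + 1)(x + 2) vanishes at x ∈ {-2, -1, 4}; Q'(y) = 4(y + 1)(y + 2)(y + 3) vanishes at y ∈ {-3, -2, -1}.
Local minima of P (where P''>0): P(-2)=32, P(4)=-832. Local minima of Q: Q(-3)=-9, Q(-1)=-9.
So the global minimum of L is P(4) + Q(-3) − 1 = -832 − 9 − 1 = -842, attained at (4, -3).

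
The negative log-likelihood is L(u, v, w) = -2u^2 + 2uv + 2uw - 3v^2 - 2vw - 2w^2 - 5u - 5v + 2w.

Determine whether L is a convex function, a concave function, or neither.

L is quadratic, so its Hessian is the constant matrix H = [[-4, 2, 2], [2, -6, -2], [2, -2, -4]].
Leading principal minors: -4, 20, -56.
Signs alternate −, +, − ⇒ H ≺ 0 ⇒ concave.

concave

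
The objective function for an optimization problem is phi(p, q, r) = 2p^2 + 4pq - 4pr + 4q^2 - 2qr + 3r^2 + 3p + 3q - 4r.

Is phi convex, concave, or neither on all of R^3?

convex

phi is quadratic, so its Hessian is the constant matrix H = [[4, 4, -4], [4, 8, -2], [-4, -2, 6]].
Leading principal minors: 4, 16, 16.
All positive ⇒ H ≻ 0 ⇒ convex.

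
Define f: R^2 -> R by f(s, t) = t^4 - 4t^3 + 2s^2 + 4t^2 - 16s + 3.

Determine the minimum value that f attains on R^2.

f(s,t) separates as P(s) + Q(t) + 3, so its minimum is min P + min Q + 3.
P'(s) = 4s - 16 vanishes at s ∈ {4}; Q'(t) = 4t(t - 2)(t - 1) vanishes at t ∈ {0, 1, 2}.
Local minima of P (where P''>0): P(4)=-32. Local minima of Q: Q(0)=0, Q(2)=0.
So the global minimum of f is P(4) + Q(0) + 3 = -32 + 0 + 3 = -29, attained at (4, 0).

-29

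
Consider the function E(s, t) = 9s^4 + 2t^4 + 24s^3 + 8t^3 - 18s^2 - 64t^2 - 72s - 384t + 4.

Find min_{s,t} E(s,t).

-1589

E(s,t) separates as P(s) + Q(t) + 4, so its minimum is min P + min Q + 4.
P'(s) = 36(s - 1)(s + 1)(s + 2) vanishes at s ∈ {-2, -1, 1}; Q'(t) = 8(t - 4)(t + 3)(t + 4) vanishes at t ∈ {-4, -3, 4}.
Local minima of P (where P''>0): P(-2)=24, P(1)=-57. Local minima of Q: Q(-4)=512, Q(4)=-1536.
So the global minimum of E is P(1) + Q(4) + 4 = -57 − 1536 + 4 = -1589, attained at (1, 4).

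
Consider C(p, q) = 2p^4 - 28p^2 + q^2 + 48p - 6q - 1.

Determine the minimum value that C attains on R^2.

C(p,q) separates as A(p) + B(q) − 1, so its minimum is min A + min B − 1.
A'(p) = 8(p - 2)(p - 1)(p + 3) vanishes at p ∈ {-3, 1, 2}; B'(q) = 2q - 6 vanishes at q ∈ {3}.
Local minima of A (where A''>0): A(-3)=-234, A(2)=16. Local minima of B: B(3)=-9.
So the global minimum of C is A(-3) + B(3) − 1 = -234 − 9 − 1 = -244, attained at (-3, 3).

-244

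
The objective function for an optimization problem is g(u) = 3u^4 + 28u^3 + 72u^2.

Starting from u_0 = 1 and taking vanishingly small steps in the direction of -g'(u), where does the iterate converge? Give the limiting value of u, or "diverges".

g'(u) = 12u(u + 3)(u + 4), so g'(1) = 240.
Gradient descent moves in the -g' direction, i.e. u is decreasing.
The nearest critical point in that direction is u = 0, where g'' = 144 > 0 (a local minimum). The iterate converges there.

0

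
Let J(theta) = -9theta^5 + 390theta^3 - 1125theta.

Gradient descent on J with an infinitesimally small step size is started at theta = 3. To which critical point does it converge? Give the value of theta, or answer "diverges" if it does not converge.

1

J'(theta) = -45(theta - 5)(theta - 1)(theta + 1)(theta + 5), so J'(3) = 5760.
Gradient descent moves in the -J' direction, i.e. theta is decreasing.
The nearest critical point in that direction is theta = 1, where J'' = 2160 > 0 (a local minimum). The iterate converges there.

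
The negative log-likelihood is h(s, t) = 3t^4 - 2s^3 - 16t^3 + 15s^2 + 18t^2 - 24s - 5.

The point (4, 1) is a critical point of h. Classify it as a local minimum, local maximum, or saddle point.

The mixed partial ∂²h/∂s∂t is 0, so the Hessian at any point is diag(h_ss, h_tt) = diag(6(-2s + 5), 12(3t^2 - 8t + 3)).
At (4, 1): H = diag(-18, -24).
Both eigenvalues are negative, so H is negative definite: a local maximum.

local maximum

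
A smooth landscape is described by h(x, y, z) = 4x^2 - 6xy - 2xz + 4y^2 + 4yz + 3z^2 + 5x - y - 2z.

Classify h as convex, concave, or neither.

h is quadratic, so its Hessian is the constant matrix H = [[8, -6, -2], [-6, 8, 4], [-2, 4, 6]].
Leading principal minors: 8, 28, 104.
All positive ⇒ H ≻ 0 ⇒ convex.

convex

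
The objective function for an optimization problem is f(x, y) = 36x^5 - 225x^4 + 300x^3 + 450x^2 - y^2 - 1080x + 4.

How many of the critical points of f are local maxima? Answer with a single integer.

2

f separates as a function of x plus a function of y, so ∇f=0 decouples.
∂f/∂x = 180(x - 3)(x - 2)(x - 1)(x + 1) = 0 at x ∈ {-1, 1, 2, 3}; ∂f/∂y = -2y = 0 at y ∈ {0}.
The Hessian is diagonal: diag(f_xx, f_yy). Second derivatives: f_xx(-1)=-4320, f_xx(1)=720, f_xx(2)=-540, f_xx(3)=1440; f_yy(0)=-2.
Local maxima occur where both diagonal entries negative: (-1, 0), (2, 0). Count: 2.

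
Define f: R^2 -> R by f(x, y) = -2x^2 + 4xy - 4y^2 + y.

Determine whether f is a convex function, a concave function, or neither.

concave

f is quadratic, so its Hessian is the constant matrix H = [[-4, 4], [4, -8]].
det(H) = 16, tr(H) = -12.
det(H) > 0 and tr(H) < 0, so H is negative definite everywhere: concave.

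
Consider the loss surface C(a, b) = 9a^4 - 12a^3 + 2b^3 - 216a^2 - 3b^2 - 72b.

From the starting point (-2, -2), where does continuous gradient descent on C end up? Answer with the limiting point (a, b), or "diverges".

(-3, 4)

C is separable, so gradient descent decouples: a follows -∂C/∂a, b follows -∂C/∂b.
∂C/∂a = 36a(a - 4)(a + 3); at a=-2 this is 432, so a decreases.
∂C/∂b = 6(b - 4)(b + 3); at b=-2 this is -36, so b increases.
a converges to its nearest critical value -3 (a local min of the a-part); b converges to 4. The iterate converges to (-3, 4).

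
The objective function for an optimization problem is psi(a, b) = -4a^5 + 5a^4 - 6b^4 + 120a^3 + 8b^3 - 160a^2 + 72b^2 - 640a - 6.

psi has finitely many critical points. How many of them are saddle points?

6

psi separates as a function of a plus a function of b, so ∇psi=0 decouples.
∂psi/∂a = -20(a - 4)(a - 2)(a + 1)(a + 4) = 0 at a ∈ {-4, -1, 2, 4}; ∂psi/∂b = -24b(b - 3)(b + 2) = 0 at b ∈ {-2, 0, 3}.
The Hessian is diagonal: diag(psi_aa, psi_bb). Second derivatives: psi_aa(-4)=2880, psi_aa(-1)=-900, psi_aa(2)=720, psi_aa(4)=-1600; psi_bb(-2)=-240, psi_bb(0)=144, psi_bb(3)=-360.
Saddle points occur where the two diagonal entries have opposite signs: (-4, -2), (-4, 3), (-1, 0), (2, -2), (2, 3), (4, 0). Count: 6.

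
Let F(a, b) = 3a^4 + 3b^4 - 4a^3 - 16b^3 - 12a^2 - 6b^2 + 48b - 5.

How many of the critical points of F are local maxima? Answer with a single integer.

1

F separates as a function of a plus a function of b, so ∇F=0 decouples.
∂F/∂a = 12a(a - 2)(a + 1) = 0 at a ∈ {-1, 0, 2}; ∂F/∂b = 12(b - 4)(b - 1)(b + 1) = 0 at b ∈ {-1, 1, 4}.
The Hessian is diagonal: diag(F_aa, F_bb). Second derivatives: F_aa(-1)=36, F_aa(0)=-24, F_aa(2)=72; F_bb(-1)=120, F_bb(1)=-72, F_bb(4)=180.
Local maxima occur where both diagonal entries negative: (0, 1). Count: 1.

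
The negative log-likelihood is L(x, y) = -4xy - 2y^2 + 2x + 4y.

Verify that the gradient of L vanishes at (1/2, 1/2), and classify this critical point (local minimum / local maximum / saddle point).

∇L = (-4y + 2, -4x - 4y + 4); substituting (1/2, 1/2) gives ∇L = (0, 0), so (1/2, 1/2) is indeed a critical point.
The Hessian of L is constant: H = [[0, -4], [-4, -4]].
det(H) = 0·(-4) − (-4)² = -16.
Since det(H) < 0, H is indefinite and the critical point is a saddle point.

saddle point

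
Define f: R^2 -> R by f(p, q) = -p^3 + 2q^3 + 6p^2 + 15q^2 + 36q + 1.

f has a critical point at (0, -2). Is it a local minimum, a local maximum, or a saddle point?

The mixed partial ∂²f/∂p∂q is 0, so the Hessian at any point is diag(f_pp, f_qq) = diag(6(-p + 2), 6(2q + 5)).
At (0, -2): H = diag(12, 6).
Both eigenvalues are positive, so H is positive definite: a local minimum.

local minimum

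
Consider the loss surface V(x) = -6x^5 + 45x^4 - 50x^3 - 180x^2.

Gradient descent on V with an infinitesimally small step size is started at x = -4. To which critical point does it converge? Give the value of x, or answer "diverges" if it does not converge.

-1

V'(x) = -30x(x - 4)(x - 3)(x + 1), so V'(-4) = -20160.
Gradient descent moves in the -V' direction, i.e. x is increasing.
The nearest critical point in that direction is x = -1, where V'' = 600 > 0 (a local minimum). The iterate converges there.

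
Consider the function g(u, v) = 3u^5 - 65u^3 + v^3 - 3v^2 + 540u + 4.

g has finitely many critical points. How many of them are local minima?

g separates as a function of u plus a function of v, so ∇g=0 decouples.
∂g/∂u = 15(u - 3)(u - 2)(u + 2)(u + 3) = 0 at u ∈ {-3, -2, 2, 3}; ∂g/∂v = 3v(v - 2) = 0 at v ∈ {0, 2}.
The Hessian is diagonal: diag(g_uu, g_vv). Second derivatives: g_uu(-3)=-450, g_uu(-2)=300, g_uu(2)=-300, g_uu(3)=450; g_vv(0)=-6, g_vv(2)=6.
Local minima occur where both diagonal entries positive: (-2, 2), (3, 2). Count: 2.

2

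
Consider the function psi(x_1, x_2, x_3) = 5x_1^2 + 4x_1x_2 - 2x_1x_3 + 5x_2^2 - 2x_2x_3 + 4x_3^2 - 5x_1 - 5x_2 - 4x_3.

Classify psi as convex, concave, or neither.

convex

psi is quadratic, so its Hessian is the constant matrix H = [[10, 4, -2], [4, 10, -2], [-2, -2, 8]].
Leading principal minors: 10, 84, 624.
All positive ⇒ H ≻ 0 ⇒ convex.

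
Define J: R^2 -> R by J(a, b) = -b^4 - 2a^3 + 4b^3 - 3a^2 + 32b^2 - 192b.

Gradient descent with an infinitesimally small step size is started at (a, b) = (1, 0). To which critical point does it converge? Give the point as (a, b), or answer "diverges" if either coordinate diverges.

J is separable, so gradient descent decouples: a follows -∂J/∂a, b follows -∂J/∂b.
∂J/∂a = -6a(a + 1); at a=1 this is -12, so a increases.
∂J/∂b = -4(b - 4)(b - 3)(b + 4); at b=0 this is -192, so b increases.
The a-coordinate has no critical point in that direction and runs off to infinity.

diverges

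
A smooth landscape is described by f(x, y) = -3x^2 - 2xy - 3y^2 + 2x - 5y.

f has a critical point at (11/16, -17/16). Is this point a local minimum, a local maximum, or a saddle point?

The Hessian of f is constant: H = [[-6, -2], [-2, -6]].
det(H) = (-6)·(-6) − (-2)² = 32.
det(H) > 0 and tr(H) = -12 < 0, so H is negative definite and the point is a local maximum.

local maximum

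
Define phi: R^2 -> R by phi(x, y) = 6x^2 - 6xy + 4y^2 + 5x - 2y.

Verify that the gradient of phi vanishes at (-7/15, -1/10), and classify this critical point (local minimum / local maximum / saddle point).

local minimum

∇phi = (12x - 6y + 5, -6x + 8y - 2); substituting (-7/15, -1/10) gives ∇phi = (0, 0), so (-7/15, -1/10) is indeed a critical point.
The Hessian of phi is constant: H = [[12, -6], [-6, 8]].
det(H) = 12·8 − (-6)² = 60.
det(H) > 0 and tr(H) = 20 > 0, so H is positive definite and the point is a local minimum.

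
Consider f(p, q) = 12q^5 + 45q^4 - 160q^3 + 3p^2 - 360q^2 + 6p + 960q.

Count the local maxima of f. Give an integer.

0

f separates as a function of p plus a function of q, so ∇f=0 decouples.
∂f/∂p = 6(p + 1) = 0 at p ∈ {-1}; ∂f/∂q = 60(q - 2)(q - 1)(q + 2)(q + 4) = 0 at q ∈ {-4, -2, 1, 2}.
The Hessian is diagonal: diag(f_pp, f_qq). Second derivatives: f_pp(-1)=6; f_qq(-4)=-3600, f_qq(-2)=1440, f_qq(1)=-900, f_qq(2)=1440.
Local maxima occur where both diagonal entries negative: none. Count: 0.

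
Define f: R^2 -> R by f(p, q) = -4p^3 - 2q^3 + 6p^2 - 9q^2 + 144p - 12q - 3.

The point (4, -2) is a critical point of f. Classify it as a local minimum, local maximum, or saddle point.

saddle point

The mixed partial ∂²f/∂p∂q is 0, so the Hessian at any point is diag(f_pp, f_qq) = diag(12(-2p + 1), -6(2q + 3)).
At (4, -2): H = diag(-84, 6).
The eigenvalues have opposite signs, so H is indefinite: a saddle point.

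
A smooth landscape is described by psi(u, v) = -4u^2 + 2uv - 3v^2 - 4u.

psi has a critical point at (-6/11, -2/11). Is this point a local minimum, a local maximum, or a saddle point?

The Hessian of psi is constant: H = [[-8, 2], [2, -6]].
det(H) = (-8)·(-6) − 2² = 44.
det(H) > 0 and tr(H) = -14 < 0, so H is negative definite and the point is a local maximum.

local maximum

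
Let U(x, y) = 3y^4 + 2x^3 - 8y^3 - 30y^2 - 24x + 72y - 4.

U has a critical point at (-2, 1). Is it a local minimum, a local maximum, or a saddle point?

The mixed partial ∂²U/∂x∂y is 0, so the Hessian at any point is diag(U_xx, U_yy) = diag(12x, 12(3y^2 - 4y - 5)).
At (-2, 1): H = diag(-24, -72).
Both eigenvalues are negative, so H is negative definite: a local maximum.

local maximum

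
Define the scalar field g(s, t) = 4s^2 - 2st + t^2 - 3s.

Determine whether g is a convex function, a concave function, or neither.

g is quadratic, so its Hessian is the constant matrix H = [[8, -2], [-2, 2]].
det(H) = 12, tr(H) = 10.
det(H) > 0 and tr(H) > 0, so H is positive definite everywhere: convex.

convex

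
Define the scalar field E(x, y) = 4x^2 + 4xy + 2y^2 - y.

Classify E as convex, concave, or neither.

convex

E is quadratic, so its Hessian is the constant matrix H = [[8, 4], [4, 4]].
det(H) = 16, tr(H) = 12.
det(H) > 0 and tr(H) > 0, so H is positive definite everywhere: convex.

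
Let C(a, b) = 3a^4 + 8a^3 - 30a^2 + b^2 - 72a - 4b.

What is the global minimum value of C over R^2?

C(a,b) separates as P(a) + Q(b), so its minimum is min P + min Q.
P'(a) = 12(a - 2)(a + 1)(a + 3) vanishes at a ∈ {-3, -1, 2}; Q'(b) = 2b - 4 vanishes at b ∈ {2}.
Local minima of P (where P''>0): P(-3)=-27, P(2)=-152. Local minima of Q: Q(2)=-4.
So the global minimum of C is P(2) + Q(2) = -152 − 4 = -156, attained at (2, 2).

-156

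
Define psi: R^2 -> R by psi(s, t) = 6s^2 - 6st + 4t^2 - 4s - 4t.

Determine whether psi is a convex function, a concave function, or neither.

psi is quadratic, so its Hessian is the constant matrix H = [[12, -6], [-6, 8]].
det(H) = 60, tr(H) = 20.
det(H) > 0 and tr(H) > 0, so H is positive definite everywhere: convex.

convex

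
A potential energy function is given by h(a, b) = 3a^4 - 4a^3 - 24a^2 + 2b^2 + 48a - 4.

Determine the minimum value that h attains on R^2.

-116

h(a,b) separates as P(a) + Q(b) − 4, so its minimum is min P + min Q − 4.
P'(a) = 12(a - 2)(a - 1)(a + 2) vanishes at a ∈ {-2, 1, 2}; Q'(b) = 4b vanishes at b ∈ {0}.
Local minima of P (where P''>0): P(-2)=-112, P(2)=16. Local minima of Q: Q(0)=0.
So the global minimum of h is P(-2) + Q(0) − 4 = -112 + 0 − 4 = -116, attained at (-2, 0).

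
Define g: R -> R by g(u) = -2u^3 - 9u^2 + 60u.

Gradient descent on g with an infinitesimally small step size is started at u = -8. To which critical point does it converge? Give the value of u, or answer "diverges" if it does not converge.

-5

g'(u) = -6(u - 2)(u + 5), so g'(-8) = -180.
Gradient descent moves in the -g' direction, i.e. u is increasing.
The nearest critical point in that direction is u = -5, where g'' = 42 > 0 (a local minimum). The iterate converges there.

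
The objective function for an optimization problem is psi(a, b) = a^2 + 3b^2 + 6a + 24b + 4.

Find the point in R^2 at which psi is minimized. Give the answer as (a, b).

psi(a,b) separates as P(a) + Q(b) + 4, so its minimum is min P + min Q + 4.
P'(a) = 2a + 6 vanishes at a ∈ {-3}; Q'(b) = 6b + 24 vanishes at b ∈ {-4}.
Local minima of P (where P''>0): P(-3)=-9. Local minima of Q: Q(-4)=-48.
So the global minimum of psi is P(-3) + Q(-4) + 4 = -9 − 48 + 4 = -53, attained at (-3, -4).

(-3, -4)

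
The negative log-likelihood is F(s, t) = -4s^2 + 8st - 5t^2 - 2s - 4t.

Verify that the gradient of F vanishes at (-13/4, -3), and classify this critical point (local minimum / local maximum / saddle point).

local maximum

∇F = (-8s + 8t - 2, 8s - 10t - 4); substituting (-13/4, -3) gives ∇F = (0, 0), so (-13/4, -3) is indeed a critical point.
The Hessian of F is constant: H = [[-8, 8], [8, -10]].
det(H) = (-8)·(-10) − 8² = 16.
det(H) > 0 and tr(H) = -18 < 0, so H is negative definite and the point is a local maximum.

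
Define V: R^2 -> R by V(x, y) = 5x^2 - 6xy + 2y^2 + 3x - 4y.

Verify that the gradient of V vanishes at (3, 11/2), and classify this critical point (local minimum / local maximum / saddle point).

local minimum

∇V = (10x - 6y + 3, -6x + 4y - 4); substituting (3, 11/2) gives ∇V = (0, 0), so (3, 11/2) is indeed a critical point.
The Hessian of V is constant: H = [[10, -6], [-6, 4]].
det(H) = 10·4 − (-6)² = 4.
det(H) > 0 and tr(H) = 14 > 0, so H is positive definite and the point is a local minimum.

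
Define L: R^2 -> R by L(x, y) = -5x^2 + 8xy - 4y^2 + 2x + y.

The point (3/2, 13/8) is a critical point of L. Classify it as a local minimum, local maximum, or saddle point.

local maximum

The Hessian of L is constant: H = [[-10, 8], [8, -8]].
det(H) = (-10)·(-8) − 8² = 16.
det(H) > 0 and tr(H) = -18 < 0, so H is negative definite and the point is a local maximum.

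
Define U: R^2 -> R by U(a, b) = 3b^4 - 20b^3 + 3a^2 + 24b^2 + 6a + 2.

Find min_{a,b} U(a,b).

U(a,b) separates as P(a) + Q(b) + 2, so its minimum is min P + min Q + 2.
P'(a) = 6a + 6 vanishes at a ∈ {-1}; Q'(b) = 12b(b - 4)(b - 1) vanishes at b ∈ {0, 1, 4}.
Local minima of P (where P''>0): P(-1)=-3. Local minima of Q: Q(0)=0, Q(4)=-128.
So the global minimum of U is P(-1) + Q(4) + 2 = -3 − 128 + 2 = -129, attained at (-1, 4).

-129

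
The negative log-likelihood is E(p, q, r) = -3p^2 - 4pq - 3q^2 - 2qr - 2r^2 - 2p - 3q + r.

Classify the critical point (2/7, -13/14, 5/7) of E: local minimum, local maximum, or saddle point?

The Hessian is constant: H = [[-6, -4, 0], [-4, -6, -2], [0, -2, -4]].
Leading principal minors: Δ₁ = -6, Δ₂ = 20, Δ₃ = -56.
The minors alternate sign starting negative (−, +, −), so H is negative definite: a local maximum.

local maximum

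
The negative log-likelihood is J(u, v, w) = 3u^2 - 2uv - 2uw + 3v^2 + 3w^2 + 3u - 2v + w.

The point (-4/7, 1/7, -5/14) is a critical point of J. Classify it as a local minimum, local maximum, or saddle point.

local minimum

The Hessian is constant: H = [[6, -2, -2], [-2, 6, 0], [-2, 0, 6]].
Leading principal minors: Δ₁ = 6, Δ₂ = 32, Δ₃ = 168.
All leading minors are positive, so H is positive definite: a local minimum.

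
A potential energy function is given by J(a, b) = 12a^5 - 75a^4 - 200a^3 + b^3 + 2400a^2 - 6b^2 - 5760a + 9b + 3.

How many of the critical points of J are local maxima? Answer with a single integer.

J separates as a function of a plus a function of b, so ∇J=0 decouples.
∂J/∂a = 60(a - 4)(a - 3)(a - 2)(a + 4) = 0 at a ∈ {-4, 2, 3, 4}; ∂J/∂b = 3(b - 3)(b - 1) = 0 at b ∈ {1, 3}.
The Hessian is diagonal: diag(J_aa, J_bb). Second derivatives: J_aa(-4)=-20160, J_aa(2)=720, J_aa(3)=-420, J_aa(4)=960; J_bb(1)=-6, J_bb(3)=6.
Local maxima occur where both diagonal entries negative: (-4, 1), (3, 1). Count: 2.

2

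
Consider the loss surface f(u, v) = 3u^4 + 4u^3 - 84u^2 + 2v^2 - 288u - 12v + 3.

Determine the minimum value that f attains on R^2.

-1487

f(u,v) separates as P(u) + Q(v) + 3, so its minimum is min P + min Q + 3.
P'(u) = 12(u - 4)(u + 2)(u + 3) vanishes at u ∈ {-3, -2, 4}; Q'(v) = 4v - 12 vanishes at v ∈ {3}.
Local minima of P (where P''>0): P(-3)=243, P(4)=-1472. Local minima of Q: Q(3)=-18.
So the global minimum of f is P(4) + Q(3) + 3 = -1472 − 18 + 3 = -1487, attained at (4, 3).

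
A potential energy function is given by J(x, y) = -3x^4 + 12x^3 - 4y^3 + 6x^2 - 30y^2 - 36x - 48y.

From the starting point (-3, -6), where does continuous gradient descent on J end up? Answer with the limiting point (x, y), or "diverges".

J is separable, so gradient descent decouples: x follows -∂J/∂x, y follows -∂J/∂y.
∂J/∂x = -12(x - 3)(x - 1)(x + 1); at x=-3 this is 576, so x decreases.
∂J/∂y = -12(y + 1)(y + 4); at y=-6 this is -120, so y increases.
The x-coordinate has no critical point in that direction and runs off to infinity.

diverges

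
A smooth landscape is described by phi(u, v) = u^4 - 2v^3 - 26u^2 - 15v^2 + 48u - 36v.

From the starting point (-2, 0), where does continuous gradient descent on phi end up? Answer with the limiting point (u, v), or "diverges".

diverges

phi is separable, so gradient descent decouples: u follows -∂phi/∂u, v follows -∂phi/∂v.
∂phi/∂u = 4(u - 3)(u - 1)(u + 4); at u=-2 this is 120, so u decreases.
∂phi/∂v = -6(v + 2)(v + 3); at v=0 this is -36, so v increases.
The v-coordinate has no critical point in that direction and runs off to infinity.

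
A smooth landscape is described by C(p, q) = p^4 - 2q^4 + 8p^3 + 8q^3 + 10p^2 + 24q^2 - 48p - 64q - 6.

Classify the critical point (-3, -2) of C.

The mixed partial ∂²C/∂p∂q is 0, so the Hessian at any point is diag(C_pp, C_qq) = diag(4(3p^2 + 12p + 5), 24(-q^2 + 2q + 2)).
At (-3, -2): H = diag(-16, -144).
Both eigenvalues are negative, so H is negative definite: a local maximum.

local maximum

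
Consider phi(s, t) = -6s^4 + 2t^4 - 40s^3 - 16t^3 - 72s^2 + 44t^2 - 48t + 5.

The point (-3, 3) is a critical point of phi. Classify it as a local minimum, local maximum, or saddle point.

saddle point

The mixed partial ∂²phi/∂s∂t is 0, so the Hessian at any point is diag(phi_ss, phi_tt) = diag(-24(3s^2 + 10s + 6), 8(3t^2 - 12t + 11)).
At (-3, 3): H = diag(-72, 16).
The eigenvalues have opposite signs, so H is indefinite: a saddle point.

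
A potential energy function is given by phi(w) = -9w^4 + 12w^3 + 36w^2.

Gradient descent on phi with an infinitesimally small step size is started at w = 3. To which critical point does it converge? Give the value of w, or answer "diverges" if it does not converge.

phi'(w) = -36w(w - 2)(w + 1), so phi'(3) = -432.
Gradient descent moves in the -phi' direction, i.e. w is increasing.
There is no critical point above w=3, and phi' keeps the same sign, so the iterate runs off to +∞.

diverges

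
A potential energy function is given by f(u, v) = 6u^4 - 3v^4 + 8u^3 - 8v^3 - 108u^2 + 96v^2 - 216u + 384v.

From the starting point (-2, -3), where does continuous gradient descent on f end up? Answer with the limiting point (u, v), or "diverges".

f is separable, so gradient descent decouples: u follows -∂f/∂u, v follows -∂f/∂v.
∂f/∂u = 24(u - 3)(u + 1)(u + 3); at u=-2 this is 120, so u decreases.
∂f/∂v = -12(v - 4)(v + 2)(v + 4); at v=-3 this is -84, so v increases.
u converges to its nearest critical value -3 (a local min of the u-part); v converges to -2. The iterate converges to (-3, -2).

(-3, -2)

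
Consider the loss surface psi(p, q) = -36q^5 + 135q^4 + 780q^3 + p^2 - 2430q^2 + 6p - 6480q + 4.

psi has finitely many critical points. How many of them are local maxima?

psi separates as a function of p plus a function of q, so ∇psi=0 decouples.
∂psi/∂p = 2(p + 3) = 0 at p ∈ {-3}; ∂psi/∂q = -180(q - 4)(q - 3)(q + 1)(q + 3) = 0 at q ∈ {-3, -1, 3, 4}.
The Hessian is diagonal: diag(psi_pp, psi_qq). Second derivatives: psi_pp(-3)=2; psi_qq(-3)=15120, psi_qq(-1)=-7200, psi_qq(3)=4320, psi_qq(4)=-6300.
Local maxima occur where both diagonal entries negative: none. Count: 0.

0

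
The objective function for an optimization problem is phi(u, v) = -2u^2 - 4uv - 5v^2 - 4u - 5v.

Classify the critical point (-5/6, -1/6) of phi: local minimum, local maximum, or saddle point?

The Hessian of phi is constant: H = [[-4, -4], [-4, -10]].
det(H) = (-4)·(-10) − (-4)² = 24.
det(H) > 0 and tr(H) = -14 < 0, so H is negative definite and the point is a local maximum.

local maximum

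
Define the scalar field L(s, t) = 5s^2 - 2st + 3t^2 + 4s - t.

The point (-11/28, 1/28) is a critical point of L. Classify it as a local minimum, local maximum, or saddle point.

The Hessian of L is constant: H = [[10, -2], [-2, 6]].
det(H) = 10·6 − (-2)² = 56.
det(H) > 0 and tr(H) = 16 > 0, so H is positive definite and the point is a local minimum.

local minimum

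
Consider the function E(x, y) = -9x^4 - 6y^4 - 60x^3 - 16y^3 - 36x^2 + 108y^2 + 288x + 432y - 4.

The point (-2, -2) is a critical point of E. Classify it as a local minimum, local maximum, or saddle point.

The mixed partial ∂²E/∂x∂y is 0, so the Hessian at any point is diag(E_xx, E_yy) = diag(-36(3x^2 + 10x + 2), 24(-3y^2 - 4y + 9)).
At (-2, -2): H = diag(216, 120).
Both eigenvalues are positive, so H is positive definite: a local minimum.

local minimum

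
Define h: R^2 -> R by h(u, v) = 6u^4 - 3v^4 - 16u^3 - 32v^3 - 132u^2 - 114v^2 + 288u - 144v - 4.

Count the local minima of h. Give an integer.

2

h separates as a function of u plus a function of v, so ∇h=0 decouples.
∂h/∂u = 24(u - 4)(u - 1)(u + 3) = 0 at u ∈ {-3, 1, 4}; ∂h/∂v = -12(v + 1)(v + 3)(v + 4) = 0 at v ∈ {-4, -3, -1}.
The Hessian is diagonal: diag(h_uu, h_vv). Second derivatives: h_uu(-3)=672, h_uu(1)=-288, h_uu(4)=504; h_vv(-4)=-36, h_vv(-3)=24, h_vv(-1)=-72.
Local minima occur where both diagonal entries positive: (-3, -3), (4, -3). Count: 2.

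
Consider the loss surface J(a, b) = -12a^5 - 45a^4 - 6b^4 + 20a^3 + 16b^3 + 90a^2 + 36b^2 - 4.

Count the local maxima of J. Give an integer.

J separates as a function of a plus a function of b, so ∇J=0 decouples.
∂J/∂a = -60a(a - 1)(a + 1)(a + 3) = 0 at a ∈ {-3, -1, 0, 1}; ∂J/∂b = -24b(b - 3)(b + 1) = 0 at b ∈ {-1, 0, 3}.
The Hessian is diagonal: diag(J_aa, J_bb). Second derivatives: J_aa(-3)=1440, J_aa(-1)=-240, J_aa(0)=180, J_aa(1)=-480; J_bb(-1)=-96, J_bb(0)=72, J_bb(3)=-288.
Local maxima occur where both diagonal entries negative: (-1, -1), (-1, 3), (1, -1), (1, 3). Count: 4.

4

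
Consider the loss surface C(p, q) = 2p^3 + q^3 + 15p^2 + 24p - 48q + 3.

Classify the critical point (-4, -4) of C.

The mixed partial ∂²C/∂p∂q is 0, so the Hessian at any point is diag(C_pp, C_qq) = diag(6(2p + 5), 6q).
At (-4, -4): H = diag(-18, -24).
Both eigenvalues are negative, so H is negative definite: a local maximum.

local maximum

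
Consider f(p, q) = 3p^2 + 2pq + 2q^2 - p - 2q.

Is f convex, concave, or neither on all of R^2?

convex

f is quadratic, so its Hessian is the constant matrix H = [[6, 2], [2, 4]].
det(H) = 20, tr(H) = 10.
det(H) > 0 and tr(H) > 0, so H is positive definite everywhere: convex.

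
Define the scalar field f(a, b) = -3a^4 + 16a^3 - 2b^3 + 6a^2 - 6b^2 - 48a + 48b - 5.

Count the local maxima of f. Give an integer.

2

f separates as a function of a plus a function of b, so ∇f=0 decouples.
∂f/∂a = -12(a - 4)(a - 1)(a + 1) = 0 at a ∈ {-1, 1, 4}; ∂f/∂b = -6(b - 2)(b + 4) = 0 at b ∈ {-4, 2}.
The Hessian is diagonal: diag(f_aa, f_bb). Second derivatives: f_aa(-1)=-120, f_aa(1)=72, f_aa(4)=-180; f_bb(-4)=36, f_bb(2)=-36.
Local maxima occur where both diagonal entries negative: (-1, 2), (4, 2). Count: 2.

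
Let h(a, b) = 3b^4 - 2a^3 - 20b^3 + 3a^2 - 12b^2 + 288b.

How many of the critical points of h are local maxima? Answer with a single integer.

1

h separates as a function of a plus a function of b, so ∇h=0 decouples.
∂h/∂a = -6a(a - 1) = 0 at a ∈ {0, 1}; ∂h/∂b = 12(b - 4)(b - 3)(b + 2) = 0 at b ∈ {-2, 3, 4}.
The Hessian is diagonal: diag(h_aa, h_bb). Second derivatives: h_aa(0)=6, h_aa(1)=-6; h_bb(-2)=360, h_bb(3)=-60, h_bb(4)=72.
Local maxima occur where both diagonal entries negative: (1, 3). Count: 1.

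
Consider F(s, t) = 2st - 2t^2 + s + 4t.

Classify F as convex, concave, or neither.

neither

F is quadratic, so its Hessian is the constant matrix H = [[0, 2], [2, -4]].
det(H) = -4, tr(H) = -4.
det(H) < 0, so H is indefinite: neither convex nor concave.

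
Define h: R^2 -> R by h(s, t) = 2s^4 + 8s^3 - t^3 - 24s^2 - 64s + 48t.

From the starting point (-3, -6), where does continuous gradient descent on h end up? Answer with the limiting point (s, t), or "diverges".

h is separable, so gradient descent decouples: s follows -∂h/∂s, t follows -∂h/∂t.
∂h/∂s = 8(s - 2)(s + 1)(s + 4); at s=-3 this is 80, so s decreases.
∂h/∂t = -3(t - 4)(t + 4); at t=-6 this is -60, so t increases.
s converges to its nearest critical value -4 (a local min of the s-part); t converges to -4. The iterate converges to (-4, -4).

(-4, -4)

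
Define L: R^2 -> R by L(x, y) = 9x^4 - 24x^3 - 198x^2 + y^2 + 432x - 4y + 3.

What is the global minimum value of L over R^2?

L(x,y) separates as P(x) + Q(y) + 3, so its minimum is min P + min Q + 3.
P'(x) = 36(x - 4)(x - 1)(x + 3) vanishes at x ∈ {-3, 1, 4}; Q'(y) = 2y - 4 vanishes at y ∈ {2}.
Local minima of P (where P''>0): P(-3)=-1701, P(4)=-672. Local minima of Q: Q(2)=-4.
So the global minimum of L is P(-3) + Q(2) + 3 = -1701 − 4 + 3 = -1702, attained at (-3, 2).

-1702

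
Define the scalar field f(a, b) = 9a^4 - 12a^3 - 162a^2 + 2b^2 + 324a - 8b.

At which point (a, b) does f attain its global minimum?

f(a,b) separates as P(a) + Q(b), so its minimum is min P + min Q.
P'(a) = 36(a - 3)(a - 1)(a + 3) vanishes at a ∈ {-3, 1, 3}; Q'(b) = 4b - 8 vanishes at b ∈ {2}.
Local minima of P (where P''>0): P(-3)=-1377, P(3)=-81. Local minima of Q: Q(2)=-8.
So the global minimum of f is P(-3) + Q(2) = -1377 − 8 = -1385, attained at (-3, 2).

(-3, 2)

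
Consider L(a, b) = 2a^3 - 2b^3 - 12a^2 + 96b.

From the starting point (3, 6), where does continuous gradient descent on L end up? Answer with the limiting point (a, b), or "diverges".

diverges

L is separable, so gradient descent decouples: a follows -∂L/∂a, b follows -∂L/∂b.
∂L/∂a = 6a(a - 4); at a=3 this is -18, so a increases.
∂L/∂b = -6(b - 4)(b + 4); at b=6 this is -120, so b increases.
The b-coordinate has no critical point in that direction and runs off to infinity.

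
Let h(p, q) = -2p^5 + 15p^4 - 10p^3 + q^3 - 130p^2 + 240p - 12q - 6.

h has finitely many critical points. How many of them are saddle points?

4

h separates as a function of p plus a function of q, so ∇h=0 decouples.
∂h/∂p = -10(p - 4)(p - 3)(p - 1)(p + 2) = 0 at p ∈ {-2, 1, 3, 4}; ∂h/∂q = 3(q - 2)(q + 2) = 0 at q ∈ {-2, 2}.
The Hessian is diagonal: diag(h_pp, h_qq). Second derivatives: h_pp(-2)=900, h_pp(1)=-180, h_pp(3)=100, h_pp(4)=-180; h_qq(-2)=-12, h_qq(2)=12.
Saddle points occur where the two diagonal entries have opposite signs: (-2, -2), (1, 2), (3, -2), (4, 2). Count: 4.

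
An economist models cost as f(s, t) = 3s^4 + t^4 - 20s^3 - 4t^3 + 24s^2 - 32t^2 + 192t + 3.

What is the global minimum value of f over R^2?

f(s,t) separates as P(s) + Q(t) + 3, so its minimum is min P + min Q + 3.
P'(s) = 12s(s - 4)(s - 1) vanishes at s ∈ {0, 1, 4}; Q'(t) = 4(t - 4)(t - 3)(t + 4) vanishes at t ∈ {-4, 3, 4}.
Local minima of P (where P''>0): P(0)=0, P(4)=-128. Local minima of Q: Q(-4)=-768, Q(4)=256.
So the global minimum of f is P(4) + Q(-4) + 3 = -128 − 768 + 3 = -893, attained at (4, -4).

-893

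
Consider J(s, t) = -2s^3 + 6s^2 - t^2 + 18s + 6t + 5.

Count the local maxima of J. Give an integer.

1

J separates as a function of s plus a function of t, so ∇J=0 decouples.
∂J/∂s = -6(s - 3)(s + 1) = 0 at s ∈ {-1, 3}; ∂J/∂t = -2(t - 3) = 0 at t ∈ {3}.
The Hessian is diagonal: diag(J_ss, J_tt). Second derivatives: J_ss(-1)=24, J_ss(3)=-24; J_tt(3)=-2.
Local maxima occur where both diagonal entries negative: (3, 3). Count: 1.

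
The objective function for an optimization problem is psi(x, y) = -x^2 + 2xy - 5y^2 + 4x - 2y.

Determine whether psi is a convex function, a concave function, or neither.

psi is quadratic, so its Hessian is the constant matrix H = [[-2, 2], [2, -10]].
det(H) = 16, tr(H) = -12.
det(H) > 0 and tr(H) < 0, so H is negative definite everywhere: concave.

concave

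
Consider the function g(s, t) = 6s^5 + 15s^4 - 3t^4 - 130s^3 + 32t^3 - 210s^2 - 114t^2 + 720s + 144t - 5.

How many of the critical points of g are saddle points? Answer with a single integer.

g separates as a function of s plus a function of t, so ∇g=0 decouples.
∂g/∂s = 30(s - 3)(s - 1)(s + 2)(s + 4) = 0 at s ∈ {-4, -2, 1, 3}; ∂g/∂t = -12(t - 4)(t - 3)(t - 1) = 0 at t ∈ {1, 3, 4}.
The Hessian is diagonal: diag(g_ss, g_tt). Second derivatives: g_ss(-4)=-2100, g_ss(-2)=900, g_ss(1)=-900, g_ss(3)=2100; g_tt(1)=-72, g_tt(3)=24, g_tt(4)=-36.
Saddle points occur where the two diagonal entries have opposite signs: (-4, 3), (-2, 1), (-2, 4), (1, 3), (3, 1), (3, 4). Count: 6.

6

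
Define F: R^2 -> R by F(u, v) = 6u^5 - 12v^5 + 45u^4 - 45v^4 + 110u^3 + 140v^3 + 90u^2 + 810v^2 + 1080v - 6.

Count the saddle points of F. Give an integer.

F separates as a function of u plus a function of v, so ∇F=0 decouples.
∂F/∂u = 30u(u + 1)(u + 2)(u + 3) = 0 at u ∈ {-3, -2, -1, 0}; ∂F/∂v = -60(v - 3)(v + 1)(v + 2)(v + 3) = 0 at v ∈ {-3, -2, -1, 3}.
The Hessian is diagonal: diag(F_uu, F_vv). Second derivatives: F_uu(-3)=-180, F_uu(-2)=60, F_uu(-1)=-60, F_uu(0)=180; F_vv(-3)=720, F_vv(-2)=-300, F_vv(-1)=480, F_vv(3)=-7200.
Saddle points occur where the two diagonal entries have opposite signs: (-3, -3), (-3, -1), (-2, -2), (-2, 3), (-1, -3), (-1, -1), (0, -2), (0, 3). Count: 8.

8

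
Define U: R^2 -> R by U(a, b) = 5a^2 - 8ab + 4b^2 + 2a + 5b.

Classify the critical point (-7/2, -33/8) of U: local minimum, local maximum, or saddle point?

local minimum

The Hessian of U is constant: H = [[10, -8], [-8, 8]].
det(H) = 10·8 − (-8)² = 16.
det(H) > 0 and tr(H) = 18 > 0, so H is positive definite and the point is a local minimum.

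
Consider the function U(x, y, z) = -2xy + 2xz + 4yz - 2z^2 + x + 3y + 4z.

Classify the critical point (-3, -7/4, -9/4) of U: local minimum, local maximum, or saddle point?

The Hessian is constant: H = [[0, -2, 2], [-2, 0, 4], [2, 4, -4]].
Leading principal minors: Δ₁ = 0, Δ₂ = -4, Δ₃ = -16.
The minors fit neither the all-positive nor the alternating-sign pattern, so H is indefinite: a saddle point.

saddle point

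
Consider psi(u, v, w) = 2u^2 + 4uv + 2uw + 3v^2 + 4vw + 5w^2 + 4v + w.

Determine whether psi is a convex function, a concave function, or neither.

psi is quadratic, so its Hessian is the constant matrix H = [[4, 4, 2], [4, 6, 4], [2, 4, 10]].
Leading principal minors: 4, 8, 56.
All positive ⇒ H ≻ 0 ⇒ convex.

convex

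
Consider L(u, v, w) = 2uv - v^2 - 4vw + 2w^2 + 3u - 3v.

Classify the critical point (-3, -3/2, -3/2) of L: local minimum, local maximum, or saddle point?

saddle point

The Hessian is constant: H = [[0, 2, 0], [2, -2, -4], [0, -4, 4]].
Leading principal minors: Δ₁ = 0, Δ₂ = -4, Δ₃ = -16.
The minors fit neither the all-positive nor the alternating-sign pattern, so H is indefinite: a saddle point.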